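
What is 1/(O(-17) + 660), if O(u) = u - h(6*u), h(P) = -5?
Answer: 1/648 ≈ 0.0015432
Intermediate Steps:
O(u) = 5 + u (O(u) = u - 1*(-5) = u + 5 = 5 + u)
1/(O(-17) + 660) = 1/((5 - 17) + 660) = 1/(-12 + 660) = 1/648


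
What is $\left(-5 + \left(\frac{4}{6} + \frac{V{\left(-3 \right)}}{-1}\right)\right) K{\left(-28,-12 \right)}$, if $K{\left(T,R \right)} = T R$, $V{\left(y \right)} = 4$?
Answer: $-2800$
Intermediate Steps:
$K{\left(T,R \right)} = R T$
$\left(-5 + \left(\frac{4}{6} + \frac{V{\left(-3 \right)}}{-1}\right)\right) K{\left(-28,-12 \right)} = \left(-5 + \left(\frac{4}{6} + \frac{4}{-1}\right)\right) \left(\left(-12\right) \left(-28\right)\right) = \left(-5 + \left(4 \cdot \frac{1}{6} + 4 \left(-1\right)\right)\right) 336 = \left(-5 + \left(\frac{2}{3} - 4\right)\right) 336 = \left(-5 - \frac{10}{3}\right) 336 = \left(- \frac{25}{3}\right) 336 = -2800$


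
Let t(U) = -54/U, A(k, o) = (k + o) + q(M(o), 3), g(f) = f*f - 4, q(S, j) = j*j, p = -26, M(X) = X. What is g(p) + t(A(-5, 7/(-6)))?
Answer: 11100/17 ≈ 652.94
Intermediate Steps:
q(S, j) = j**2
g(f) = -4 + f**2 (g(f) = f**2 - 4 = -4 + f**2)
A(k, o) = 9 + k + o (A(k, o) = (k + o) + 3**2 = (k + o) + 9 = 9 + k + o)
g(p) + t(A(-5, 7/(-6))) = (-4 + (-26)**2) - 54/(9 - 5 + 7/(-6)) = (-4 + 676) - 54/(9 - 5 + 7*(-1/6)) = 672 - 54/(9 - 5 - 7/6) = 672 - 54/17/6 = 672 - 54*6/17 = 672 - 324/17 = 11100/17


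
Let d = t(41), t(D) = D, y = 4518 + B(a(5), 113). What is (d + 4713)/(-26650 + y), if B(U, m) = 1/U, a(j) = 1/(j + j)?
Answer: -2377/11061 ≈ -0.21490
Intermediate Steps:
a(j) = 1/(2*j)
y = 4528 (y = 4518 + 1/((½)/5) = 4518 + 1/((½)*(⅕)) = 4518 + 1/(⅒) = 4518 + 10 = 4528)
d = 41
(d + 4713)/(-26650 + y) = (41 + 4713)/(-26650 + 4528) = 4754/(-22122) = 4754*(-1/22122) = -2377/11061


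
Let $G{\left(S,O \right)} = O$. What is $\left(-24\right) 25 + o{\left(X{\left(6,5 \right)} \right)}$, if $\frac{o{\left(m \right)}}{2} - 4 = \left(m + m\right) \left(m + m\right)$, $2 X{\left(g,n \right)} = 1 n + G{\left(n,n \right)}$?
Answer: $-392$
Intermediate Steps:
$X{\left(g,n \right)} = n$ ($X{\left(g,n \right)} = \frac{1 n + n}{2} = \frac{n + n}{2} = \frac{2 n}{2} = n$)
$o{\left(m \right)} = 8 + 8 m^{2}$ ($o{\left(m \right)} = 8 + 2 \left(m + m\right) \left(m + m\right) = 8 + 2 \cdot 2 m 2 m = 8 + 2 \cdot 4 m^{2} = 8 + 8 m^{2}$)
$\left(-24\right) 25 + o{\left(X{\left(6,5 \right)} \right)} = \left(-24\right) 25 + \left(8 + 8 \cdot 5^{2}\right) = -600 + \left(8 + 8 \cdot 25\right) = -600 + \left(8 + 200\right) = -600 + 208 = -392$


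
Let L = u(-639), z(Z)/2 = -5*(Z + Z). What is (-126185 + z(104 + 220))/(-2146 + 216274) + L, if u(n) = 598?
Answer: 127915879/214128 ≈ 597.38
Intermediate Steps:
z(Z) = -20*Z (z(Z) = 2*(-5*(Z + Z)) = 2*(-10*Z) = -20*Z)
L = 598
(-126185 + z(104 + 220))/(-2146 + 216274) + L = (-126185 - 20*(104 + 220))/(-2146 + 216274) + 598 = (-126185 - 20*324)/214128 + 598 = (-126185 - 6480)*(1/214128) + 598 = -132665*1/214128 + 598 = -132665/214128 + 598 = 127915879/214128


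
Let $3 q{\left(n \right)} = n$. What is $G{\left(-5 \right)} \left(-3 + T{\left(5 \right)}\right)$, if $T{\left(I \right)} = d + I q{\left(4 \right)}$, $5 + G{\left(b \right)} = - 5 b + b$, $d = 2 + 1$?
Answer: $100$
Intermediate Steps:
$d = 3$
$q{\left(n \right)} = \frac{n}{3}$
$G{\left(b \right)} = -5 - 4 b$ ($G{\left(b \right)} = -5 + \left(- 5 b + b\right) = -5 - 4 b$)
$T{\left(I \right)} = 3 + \frac{4 I}{3}$ ($T{\left(I \right)} = 3 + I \frac{1}{3} \cdot 4 = 3 + I \frac{4}{3} = 3 + \frac{4 I}{3}$)
$G{\left(-5 \right)} \left(-3 + T{\left(5 \right)}\right) = \left(-5 - -20\right) \left(-3 + \left(3 + \frac{4}{3} \cdot 5\right)\right) = \left(-5 + 20\right) \left(-3 + \left(3 + \frac{20}{3}\right)\right) = 15 \left(-3 + \frac{29}{3}\right) = 15 \cdot \frac{20}{3} = 100$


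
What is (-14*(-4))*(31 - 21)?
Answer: 560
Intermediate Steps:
(-14*(-4))*(31 - 21) = 56*10 = 560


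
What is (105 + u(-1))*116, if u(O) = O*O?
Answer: 12296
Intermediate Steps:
u(O) = O²
(105 + u(-1))*116 = (105 + (-1)²)*116 = (105 + 1)*116 = 106*116 = 12296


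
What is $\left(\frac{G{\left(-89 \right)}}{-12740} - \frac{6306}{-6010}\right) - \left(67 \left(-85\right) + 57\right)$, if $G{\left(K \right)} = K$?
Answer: $\frac{43176787453}{7656740} \approx 5639.1$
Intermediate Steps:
$\left(\frac{G{\left(-89 \right)}}{-12740} - \frac{6306}{-6010}\right) - \left(67 \left(-85\right) + 57\right) = \left(- \frac{89}{-12740} - \frac{6306}{-6010}\right) - \left(67 \left(-85\right) + 57\right) = \left(\left(-89\right) \left(- \frac{1}{12740}\right) - - \frac{3153}{3005}\right) - \left(-5695 + 57\right) = \left(\frac{89}{12740} + \frac{3153}{3005}\right) - -5638 = \frac{8087333}{7656740} + 5638 = \frac{43176787453}{7656740}$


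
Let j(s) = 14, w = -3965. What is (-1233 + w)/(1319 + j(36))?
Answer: -5198/1333 ≈ -3.8995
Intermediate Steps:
(-1233 + w)/(1319 + j(36)) = (-1233 - 3965)/(1319 + 14) = -5198/1333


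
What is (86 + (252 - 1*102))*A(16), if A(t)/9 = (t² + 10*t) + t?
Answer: 917568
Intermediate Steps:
A(t) = 9*t² + 99*t (A(t) = 9*((t² + 10*t) + t) = 9*(t² + 11*t) = 9*t² + 99*t)
(86 + (252 - 1*102))*A(16) = (86 + (252 - 1*102))*(9*16*(11 + 16)) = (86 + (252 - 102))*(9*16*27) = (86 + 150)*3888 = 236*3888 = 917568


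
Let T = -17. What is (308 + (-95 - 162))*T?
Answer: -867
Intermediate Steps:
(308 + (-95 - 162))*T = (308 + (-95 - 162))*(-17) = (308 - 257)*(-17) = 51*(-17) = -867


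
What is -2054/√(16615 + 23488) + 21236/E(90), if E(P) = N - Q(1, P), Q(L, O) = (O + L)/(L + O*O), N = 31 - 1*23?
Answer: 172032836/64717 - 2054*√40103/40103 ≈ 2648.0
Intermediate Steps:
N = 8 (N = 31 - 23 = 8)
Q(L, O) = (L + O)/(L + O²)
E(P) = 8 - (1 + P)/(1 + P²)
-2054/√(16615 + 23488) + 21236/E(90) = -2054/√(16615 + 23488) + 21236/(((7 - 1*90 + 8*90²)/(1 + 90²))) = -2054*√40103/40103 + 21236/(((7 - 90 + 8*8100)/(1 + 8100))) = -2054*√40103/40103 + 21236/(((7 - 90 + 64800)/8101)) = -2054*√40103/40103 + 21236/(((1/8101)*64717)) = -2054*√40103/40103 + 21236/(64717/8101) = -2054*√40103/40103 + 21236*(8101/64717) = -2054*√40103/40103 + 172032836/64717 = 172032836/64717 - 2054*√40103/40103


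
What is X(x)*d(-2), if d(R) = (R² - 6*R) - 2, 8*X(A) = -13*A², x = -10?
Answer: -2275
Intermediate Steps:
X(A) = -13*A²/8 (X(A) = (-13*A²)/8 = -13*A²/8)
d(R) = -2 + R² - 6*R
X(x)*d(-2) = (-13/8*(-10)²)*(-2 + (-2)² - 6*(-2)) = (-13/8*100)*(-2 + 4 + 12) = -325/2*14 = -2275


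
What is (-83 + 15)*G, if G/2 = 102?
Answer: -13872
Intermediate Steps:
G = 204 (G = 2*102 = 204)
(-83 + 15)*G = (-83 + 15)*204 = -68*204 = -13872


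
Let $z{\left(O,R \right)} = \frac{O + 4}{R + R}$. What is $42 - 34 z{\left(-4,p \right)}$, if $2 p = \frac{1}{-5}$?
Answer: $42$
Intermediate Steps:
$p = - \frac{1}{10}$ ($p = \frac{1}{2 \left(-5\right)} = \frac{1}{2} \left(- \frac{1}{5}\right) = - \frac{1}{10} \approx -0.1$)
$z{\left(O,R \right)} = \frac{4 + O}{2 R}$
$42 - 34 z{\left(-4,p \right)} = 42 - 34 \frac{4 - 4}{2 \left(- \frac{1}{10}\right)} = 42 - 34 \cdot \frac{1}{2} \left(-10\right) 0 = 42 - 0 = 42 + 0 = 42$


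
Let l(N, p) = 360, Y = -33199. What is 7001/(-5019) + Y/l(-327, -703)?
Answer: -56382047/602280 ≈ -93.614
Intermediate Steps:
7001/(-5019) + Y/l(-327, -703) = 7001/(-5019) - 33199/360 = 7001*(-1/5019) - 33199*1/360 = -7001/5019 - 33199/360 = -56382047/602280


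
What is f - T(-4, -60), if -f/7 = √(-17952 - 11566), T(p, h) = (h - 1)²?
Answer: -3721 - 7*I*√29518 ≈ -3721.0 - 1202.7*I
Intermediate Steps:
T(p, h) = (-1 + h)²
f = -7*I*√29518 (f = -7*√(-17952 - 11566) = -7*I*√29518 ≈ -1202.7*I)
f - T(-4, -60) = -7*I*√29518 - (-1 - 60)² = -7*I*√29518 - 1*(-61)² = -7*I*√29518 - 1*3721 = -7*I*√29518 - 3721 = -3721 - 7*I*√29518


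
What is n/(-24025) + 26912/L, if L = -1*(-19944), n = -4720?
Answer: 18517412/11978865 ≈ 1.5458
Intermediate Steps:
L = 19944
n/(-24025) + 26912/L = -4720/(-24025) + 26912/19944 = -4720*(-1/24025) + 26912*(1/19944) = 944/4805 + 3364/2493 = 18517412/11978865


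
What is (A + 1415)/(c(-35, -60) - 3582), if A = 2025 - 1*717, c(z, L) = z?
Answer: -2723/3617 ≈ -0.75283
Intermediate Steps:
A = 1308 (A = 2025 - 717 = 1308)
(A + 1415)/(c(-35, -60) - 3582) = (1308 + 1415)/(-35 - 3582) = 2723/(-3617) = 2723*(-1/3617) = -2723/3617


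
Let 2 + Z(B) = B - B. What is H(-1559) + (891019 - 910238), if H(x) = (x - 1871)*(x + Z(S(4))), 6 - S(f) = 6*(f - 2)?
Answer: 5335011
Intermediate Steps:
S(f) = 18 - 6*f (S(f) = 6 - 6*(f - 2) = 6 - 6*(-2 + f) = 6 - (-12 + 6*f) = 6 + (12 - 6*f) = 18 - 6*f)
Z(B) = -2 (Z(B) = -2 + (B - B) = -2 + 0 = -2)
H(x) = (-1871 + x)*(-2 + x) (H(x) = (x - 1871)*(x - 2) = (-1871 + x)*(-2 + x))
H(-1559) + (891019 - 910238) = (3742 + (-1559)² - 1873*(-1559)) + (891019 - 910238) = (3742 + 2430481 + 2920007) - 19219 = 5354230 - 19219 = 5335011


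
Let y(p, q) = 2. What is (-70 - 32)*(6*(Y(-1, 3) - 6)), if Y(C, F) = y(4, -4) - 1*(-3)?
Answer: 612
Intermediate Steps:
Y(C, F) = 5 (Y(C, F) = 2 - 1*(-3) = 2 + 3 = 5)
(-70 - 32)*(6*(Y(-1, 3) - 6)) = (-70 - 32)*(6*(5 - 6)) = -612*(-1) = -102*(-6) = 612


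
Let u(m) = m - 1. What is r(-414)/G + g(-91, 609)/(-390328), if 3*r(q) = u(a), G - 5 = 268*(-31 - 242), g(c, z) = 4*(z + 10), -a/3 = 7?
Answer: -133709459/21417004614 ≈ -0.0062431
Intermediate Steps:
a = -21 (a = -3*7 = -21)
g(c, z) = 40 + 4*z (g(c, z) = 4*(10 + z) = 40 + 4*z)
u(m) = -1 + m
G = -73159 (G = 5 + 268*(-31 - 242) = 5 + 268*(-273) = 5 - 73164 = -73159)
r(q) = -22/3 (r(q) = (-1 - 21)/3 = (1/3)*(-22) = -22/3)
r(-414)/G + g(-91, 609)/(-390328) = -22/3/(-73159) + (40 + 4*609)/(-390328) = -22/3*(-1/73159) + (40 + 2436)*(-1/390328) = 22/219477 + 2476*(-1/390328) = 22/219477 - 619/97582 = -133709459/21417004614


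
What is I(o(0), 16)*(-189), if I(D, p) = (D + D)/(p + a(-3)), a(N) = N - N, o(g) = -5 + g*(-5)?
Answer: 945/8 ≈ 118.13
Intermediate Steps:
o(g) = -5 - 5*g
a(N) = 0
I(D, p) = 2*D/p (I(D, p) = (D + D)/(p + 0) = (2*D)/p = 2*D/p)
I(o(0), 16)*(-189) = (2*(-5 - 5*0)/16)*(-189) = (2*(-5 + 0)*(1/16))*(-189) = (2*(-5)*(1/16))*(-189) = -5/8*(-189) = 945/8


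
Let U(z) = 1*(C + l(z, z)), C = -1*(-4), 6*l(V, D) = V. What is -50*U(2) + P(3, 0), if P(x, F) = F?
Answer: -650/3 ≈ -216.67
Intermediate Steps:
l(V, D) = V/6
C = 4
U(z) = 4 + z/6 (U(z) = 1*(4 + z/6) = 4 + z/6)
-50*U(2) + P(3, 0) = -50*(4 + (⅙)*2) + 0 = -50*(4 + ⅓) + 0 = -50*13/3 + 0 = -650/3 + 0 = -650/3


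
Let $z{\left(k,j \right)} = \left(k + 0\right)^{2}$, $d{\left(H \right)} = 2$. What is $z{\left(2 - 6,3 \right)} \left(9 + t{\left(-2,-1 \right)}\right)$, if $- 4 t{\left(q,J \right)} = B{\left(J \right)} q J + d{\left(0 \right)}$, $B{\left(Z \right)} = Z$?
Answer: $144$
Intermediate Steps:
$t{\left(q,J \right)} = - \frac{1}{2} - \frac{q J^{2}}{4}$ ($t{\left(q,J \right)} = - \frac{J q J + 2}{4} = - \frac{q J^{2} + 2}{4} = - \frac{2 + q J^{2}}{4} = - \frac{1}{2} - \frac{q J^{2}}{4}$)
$z{\left(k,j \right)} = k^{2}$
$z{\left(2 - 6,3 \right)} \left(9 + t{\left(-2,-1 \right)}\right) = \left(2 - 6\right)^{2} \left(9 - \left(\frac{1}{2} - \frac{\left(-1\right)^{2}}{2}\right)\right) = \left(2 - 6\right)^{2} \left(9 - \left(\frac{1}{2} - \frac{1}{2}\right)\right) = \left(-4\right)^{2} \left(9 + \left(- \frac{1}{2} + \frac{1}{2}\right)\right) = 16 \left(9 + 0\right) = 16 \cdot 9 = 144$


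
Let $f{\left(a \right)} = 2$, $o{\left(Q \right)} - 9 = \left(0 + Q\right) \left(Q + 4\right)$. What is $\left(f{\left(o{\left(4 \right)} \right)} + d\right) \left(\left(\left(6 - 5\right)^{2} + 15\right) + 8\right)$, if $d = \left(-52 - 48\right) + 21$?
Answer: $-1848$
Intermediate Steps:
$o{\left(Q \right)} = 9 + Q \left(4 + Q\right)$ ($o{\left(Q \right)} = 9 + \left(0 + Q\right) \left(Q + 4\right) = 9 + Q \left(4 + Q\right)$)
$d = -79$ ($d = -100 + 21 = -79$)
$\left(f{\left(o{\left(4 \right)} \right)} + d\right) \left(\left(\left(6 - 5\right)^{2} + 15\right) + 8\right) = \left(2 - 79\right) \left(\left(\left(6 - 5\right)^{2} + 15\right) + 8\right) = - 77 \left(\left(1^{2} + 15\right) + 8\right) = - 77 \left(\left(1 + 15\right) + 8\right) = - 77 \left(16 + 8\right) = \left(-77\right) 24 = -1848$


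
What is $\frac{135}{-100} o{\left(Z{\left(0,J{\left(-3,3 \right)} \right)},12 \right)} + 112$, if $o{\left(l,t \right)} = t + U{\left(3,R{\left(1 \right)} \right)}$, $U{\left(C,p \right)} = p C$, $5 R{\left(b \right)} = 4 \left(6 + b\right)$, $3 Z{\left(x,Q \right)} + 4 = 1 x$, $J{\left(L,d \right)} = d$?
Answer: $\frac{1828}{25} \approx 73.12$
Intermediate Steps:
$Z{\left(x,Q \right)} = - \frac{4}{3} + \frac{x}{3}$ ($Z{\left(x,Q \right)} = - \frac{4}{3} + \frac{1 x}{3} = - \frac{4}{3} + \frac{x}{3}$)
$R{\left(b \right)} = \frac{24}{5} + \frac{4 b}{5}$ ($R{\left(b \right)} = \frac{4 \left(6 + b\right)}{5} = \frac{24 + 4 b}{5} = \frac{24}{5} + \frac{4 b}{5}$)
$U{\left(C,p \right)} = C p$
$o{\left(l,t \right)} = \frac{84}{5} + t$ ($o{\left(l,t \right)} = t + 3 \left(\frac{24}{5} + \frac{4}{5} \cdot 1\right) = t + 3 \left(\frac{24}{5} + \frac{4}{5}\right) = t + 3 \cdot \frac{28}{5} = t + \frac{84}{5} = \frac{84}{5} + t$)
$\frac{135}{-100} o{\left(Z{\left(0,J{\left(-3,3 \right)} \right)},12 \right)} + 112 = \frac{135}{-100} \left(\frac{84}{5} + 12\right) + 112 = 135 \left(- \frac{1}{100}\right) \frac{144}{5} + 112 = \left(- \frac{27}{20}\right) \frac{144}{5} + 112 = - \frac{972}{25} + 112 = \frac{1828}{25}$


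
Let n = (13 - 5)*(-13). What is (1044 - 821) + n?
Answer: 119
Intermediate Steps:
n = -104 (n = 8*(-13) = -104)
(1044 - 821) + n = (1044 - 821) - 104 = 223 - 104 = 119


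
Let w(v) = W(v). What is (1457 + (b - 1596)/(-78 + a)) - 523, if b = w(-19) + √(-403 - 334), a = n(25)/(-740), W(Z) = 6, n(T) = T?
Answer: 11022086/11549 - 148*I*√737/11549 ≈ 954.38 - 0.3479*I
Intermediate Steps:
w(v) = 6
a = -5/148 (a = 25/(-740) = 25*(-1/740) = -5/148 ≈ -0.033784)
b = 6 + I*√737 (b = 6 + √(-403 - 334) = 6 + √(-737) = 6 + I*√737 ≈ 6.0 + 27.148*I)
(1457 + (b - 1596)/(-78 + a)) - 523 = (1457 + ((6 + I*√737) - 1596)/(-78 - 5/148)) - 523 = (1457 + (-1590 + I*√737)/(-11549/148)) - 523 = (1457 + (-1590 + I*√737)*(-148/11549)) - 523 = (1457 + (235320/11549 - 148*I*√737/11549)) - 523 = (17062213/11549 - 148*I*√737/11549) - 523 = 11022086/11549 - 148*I*√737/11549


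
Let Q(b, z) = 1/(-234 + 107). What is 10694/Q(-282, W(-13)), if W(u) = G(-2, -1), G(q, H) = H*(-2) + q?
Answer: -1358138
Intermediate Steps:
G(q, H) = q - 2*H (G(q, H) = -2*H + q = q - 2*H)
W(u) = 0 (W(u) = -2 - 2*(-1) = -2 + 2 = 0)
Q(b, z) = -1/127 (Q(b, z) = 1/(-127) = -1/127)
10694/Q(-282, W(-13)) = 10694/(-1/127) = 10694*(-127) = -1358138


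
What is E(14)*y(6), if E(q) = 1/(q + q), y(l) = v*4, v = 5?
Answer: 5/7 ≈ 0.71429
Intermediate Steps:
y(l) = 20 (y(l) = 5*4 = 20)
E(q) = 1/(2*q)
E(14)*y(6) = ((½)/14)*20 = ((½)*(1/14))*20 = (1/28)*20 = 5/7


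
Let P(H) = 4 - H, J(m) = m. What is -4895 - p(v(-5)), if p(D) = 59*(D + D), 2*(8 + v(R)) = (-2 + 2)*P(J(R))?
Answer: -3951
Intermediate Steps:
v(R) = -8 (v(R) = -8 + ((-2 + 2)*(4 - R))/2 = -8 + (0*(4 - R))/2 = -8 + (½)*0 = -8 + 0 = -8)
p(D) = 118*D (p(D) = 59*(2*D) = 118*D)
-4895 - p(v(-5)) = -4895 - 118*(-8) = -4895 - 1*(-944) = -4895 + 944 = -3951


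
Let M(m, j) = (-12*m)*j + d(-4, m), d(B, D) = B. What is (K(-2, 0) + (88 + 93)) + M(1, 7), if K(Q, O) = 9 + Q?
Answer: 100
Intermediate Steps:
M(m, j) = -4 - 12*j*m (M(m, j) = (-12*m)*j - 4 = -12*j*m - 4 = -4 - 12*j*m)
(K(-2, 0) + (88 + 93)) + M(1, 7) = ((9 - 2) + (88 + 93)) + (-4 - 12*7*1) = (7 + 181) + (-4 - 84) = 188 - 88 = 100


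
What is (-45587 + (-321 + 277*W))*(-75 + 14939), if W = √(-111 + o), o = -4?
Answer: -682376512 + 4117328*I*√115 ≈ -6.8238e+8 + 4.4153e+7*I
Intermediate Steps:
W = I*√115 (W = √(-111 - 4) = √(-115) = I*√115 ≈ 10.724*I)
(-45587 + (-321 + 277*W))*(-75 + 14939) = (-45587 + (-321 + 277*(I*√115)))*(-75 + 14939) = (-45587 + (-321 + 277*I*√115))*14864 = (-45908 + 277*I*√115)*14864 = -682376512 + 4117328*I*√115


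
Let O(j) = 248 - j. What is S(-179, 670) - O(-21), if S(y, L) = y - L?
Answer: -1118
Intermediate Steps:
S(-179, 670) - O(-21) = (-179 - 1*670) - (248 - 1*(-21)) = (-179 - 670) - (248 + 21) = -849 - 1*269 = -849 - 269 = -1118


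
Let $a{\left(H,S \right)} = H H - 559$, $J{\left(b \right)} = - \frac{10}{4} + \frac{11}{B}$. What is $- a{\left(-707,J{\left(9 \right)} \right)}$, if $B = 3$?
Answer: $-499290$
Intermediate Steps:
$J{\left(b \right)} = \frac{7}{6}$ ($J{\left(b \right)} = - \frac{10}{4} + \frac{11}{3} = \left(-10\right) \frac{1}{4} + 11 \cdot \frac{1}{3} = - \frac{5}{2} + \frac{11}{3} = \frac{7}{6}$)
$a{\left(H,S \right)} = -559 + H^{2}$ ($a{\left(H,S \right)} = H^{2} - 559 = -559 + H^{2}$)
$- a{\left(-707,J{\left(9 \right)} \right)} = - (-559 + \left(-707\right)^{2}) = - (-559 + 499849) = \left(-1\right) 499290 = -499290$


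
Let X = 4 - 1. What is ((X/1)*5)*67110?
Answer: 1006650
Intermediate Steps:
X = 3
((X/1)*5)*67110 = ((3/1)*5)*67110 = ((3*1)*5)*67110 = (3*5)*67110 = 15*67110 = 1006650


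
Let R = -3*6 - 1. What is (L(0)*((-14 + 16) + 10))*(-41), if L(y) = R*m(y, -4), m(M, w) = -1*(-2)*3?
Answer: 56088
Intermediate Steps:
R = -19 (R = -18 - 1 = -19)
m(M, w) = 6 (m(M, w) = 2*3 = 6)
L(y) = -114 (L(y) = -19*6 = -114)
(L(0)*((-14 + 16) + 10))*(-41) = -114*((-14 + 16) + 10)*(-41) = -114*(2 + 10)*(-41) = -114*12*(-41) = -1368*(-41) = 56088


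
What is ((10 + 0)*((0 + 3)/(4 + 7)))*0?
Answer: 0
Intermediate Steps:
((10 + 0)*((0 + 3)/(4 + 7)))*0 = (10*(3/11))*0 = (30/11)*0 = 0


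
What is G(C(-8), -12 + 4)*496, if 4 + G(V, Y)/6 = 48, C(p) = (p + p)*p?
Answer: 130944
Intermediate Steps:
C(p) = 2*p**2 (C(p) = (2*p)*p = 2*p**2)
G(V, Y) = 264 (G(V, Y) = -24 + 6*48 = -24 + 288 = 264)
G(C(-8), -12 + 4)*496 = 264*496 = 130944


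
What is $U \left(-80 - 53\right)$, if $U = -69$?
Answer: $9177$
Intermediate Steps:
$U \left(-80 - 53\right) = - 69 \left(-80 - 53\right) = \left(-69\right) \left(-133\right) = 9177$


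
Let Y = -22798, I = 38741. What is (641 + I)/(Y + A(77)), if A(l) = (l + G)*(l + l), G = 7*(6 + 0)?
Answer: -19691/2236 ≈ -8.8064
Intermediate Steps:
G = 42 (G = 7*6 = 42)
A(l) = 2*l*(42 + l) (A(l) = (l + 42)*(l + l) = (42 + l)*(2*l) = 2*l*(42 + l))
(641 + I)/(Y + A(77)) = (641 + 38741)/(-22798 + 2*77*(42 + 77)) = 39382/(-22798 + 2*77*119) = 39382/(-22798 + 18326) = 39382/(-4472) = 39382*(-1/4472) = -19691/2236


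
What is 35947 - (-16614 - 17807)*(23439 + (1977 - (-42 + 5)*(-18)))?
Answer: 851955697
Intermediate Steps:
35947 - (-16614 - 17807)*(23439 + (1977 - (-42 + 5)*(-18))) = 35947 - (-34421)*(23439 + (1977 - (-37)*(-18))) = 35947 - (-34421)*(23439 + (1977 - 1*666)) = 35947 - (-34421)*(23439 + (1977 - 666)) = 35947 - (-34421)*(23439 + 1311) = 35947 - (-34421)*24750 = 35947 - 1*(-851919750) = 35947 + 851919750 = 851955697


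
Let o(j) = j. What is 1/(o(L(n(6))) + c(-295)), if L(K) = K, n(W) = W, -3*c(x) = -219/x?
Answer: 295/1697 ≈ 0.17384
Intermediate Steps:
c(x) = 73/x (c(x) = -(-73)/x = 73/x)
1/(o(L(n(6))) + c(-295)) = 1/(6 + 73/(-295)) = 1/(6 + 73*(-1/295)) = 1/(6 - 73/295) = 1/(1697/295) = 295/1697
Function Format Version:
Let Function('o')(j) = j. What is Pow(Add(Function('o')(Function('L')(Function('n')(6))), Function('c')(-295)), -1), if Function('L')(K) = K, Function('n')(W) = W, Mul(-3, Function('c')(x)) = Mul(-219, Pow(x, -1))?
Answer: Rational(295, 1697) ≈ 0.17384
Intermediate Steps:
Function('c')(x) = Mul(73, Pow(x, -1)) (Function('c')(x) = Mul(Rational(-1, 3), Mul(-219, Pow(x, -1))) = Mul(73, Pow(x, -1)))
Pow(Add(Function('o')(Function('L')(Function('n')(6))), Function('c')(-295)), -1) = Pow(Add(6, Mul(73, Pow(-295, -1))), -1) = Pow(Add(6, Mul(73, Rational(-1, 295))), -1) = Pow(Add(6, Rational(-73, 295)), -1) = Pow(Rational(1697, 295), -1) = Rational(295, 1697)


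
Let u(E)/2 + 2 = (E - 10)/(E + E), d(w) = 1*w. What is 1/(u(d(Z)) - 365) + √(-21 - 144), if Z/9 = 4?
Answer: -18/6629 + I*√165 ≈ -0.0027153 + 12.845*I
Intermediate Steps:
Z = 36 (Z = 9*4 = 36)
d(w) = w
u(E) = -4 + (-10 + E)/E (u(E) = -4 + 2*((E - 10)/(E + E)) = -4 + 2*((-10 + E)/((2*E))) = -4 + 2*((-10 + E)*(1/(2*E))) = -4 + 2*((-10 + E)/(2*E)) = -4 + (-10 + E)/E)
1/(u(d(Z)) - 365) + √(-21 - 144) = 1/((-3 - 10/36) - 365) + √(-21 - 144) = 1/((-3 - 10*1/36) - 365) + √(-165) = 1/((-3 - 5/18) - 365) + I*√165 = 1/(-59/18 - 365) + I*√165 = 1/(-6629/18) + I*√165 = -18/6629 + I*√165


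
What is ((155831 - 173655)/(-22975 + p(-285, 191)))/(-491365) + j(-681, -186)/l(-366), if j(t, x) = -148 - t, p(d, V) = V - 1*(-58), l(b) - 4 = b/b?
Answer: 119037670371/1116676099 ≈ 106.60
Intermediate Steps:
l(b) = 5 (l(b) = 4 + b/b = 4 + 1 = 5)
p(d, V) = 58 + V (p(d, V) = V + 58 = 58 + V)
((155831 - 173655)/(-22975 + p(-285, 191)))/(-491365) + j(-681, -186)/l(-366) = ((155831 - 173655)/(-22975 + (58 + 191)))/(-491365) + (-148 - 1*(-681))/5 = -17824/(-22975 + 249)*(-1/491365) + (-148 + 681)*(1/5) = -17824/(-22726)*(-1/491365) + 533*(1/5) = -17824*(-1/22726)*(-1/491365) + 533/5 = (8912/11363)*(-1/491365) + 533/5 = -8912/5583380495 + 533/5 = 119037670371/1116676099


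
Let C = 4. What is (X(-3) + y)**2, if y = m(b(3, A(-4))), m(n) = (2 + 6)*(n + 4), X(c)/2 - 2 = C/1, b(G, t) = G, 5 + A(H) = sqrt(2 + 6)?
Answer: 4624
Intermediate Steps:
A(H) = -5 + 2*sqrt(2) (A(H) = -5 + sqrt(2 + 6) = -5 + sqrt(8) = -5 + 2*sqrt(2))
X(c) = 12 (X(c) = 4 + 2*(4/1) = 4 + 2*(4*1) = 4 + 2*4 = 4 + 8 = 12)
m(n) = 32 + 8*n (m(n) = 8*(4 + n) = 32 + 8*n)
y = 56 (y = 32 + 8*3 = 32 + 24 = 56)
(X(-3) + y)**2 = (12 + 56)**2 = 68**2 = 4624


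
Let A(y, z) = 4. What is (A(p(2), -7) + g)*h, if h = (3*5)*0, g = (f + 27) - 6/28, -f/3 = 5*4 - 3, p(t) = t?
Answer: 0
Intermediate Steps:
f = -51 (f = -3*(5*4 - 3) = -3*(20 - 3) = -3*17 = -51)
g = -339/14 (g = (-51 + 27) - 6/28 = -24 - 6*1/28 = -24 - 3/14 = -339/14 ≈ -24.214)
h = 0 (h = 15*0 = 0)
(A(p(2), -7) + g)*h = (4 - 339/14)*0 = -283/14*0 = 0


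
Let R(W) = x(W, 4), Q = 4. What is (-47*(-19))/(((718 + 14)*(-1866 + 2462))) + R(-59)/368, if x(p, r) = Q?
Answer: 129607/10034256 ≈ 0.012916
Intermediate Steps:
x(p, r) = 4
R(W) = 4
(-47*(-19))/(((718 + 14)*(-1866 + 2462))) + R(-59)/368 = (-47*(-19))/(((718 + 14)*(-1866 + 2462))) + 4/368 = 893/((732*596)) + 4*(1/368) = 893/436272 + 1/92 = 129607/10034256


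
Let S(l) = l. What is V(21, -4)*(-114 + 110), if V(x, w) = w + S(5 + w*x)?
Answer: 332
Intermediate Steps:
V(x, w) = 5 + w + w*x (V(x, w) = w + (5 + w*x) = 5 + w + w*x)
V(21, -4)*(-114 + 110) = (5 - 4 - 4*21)*(-114 + 110) = (5 - 4 - 84)*(-4) = -83*(-4) = 332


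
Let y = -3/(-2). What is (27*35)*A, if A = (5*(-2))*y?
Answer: -14175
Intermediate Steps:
y = 3/2 (y = -3*(-½) = 3/2 ≈ 1.5000)
A = -15 (A = (5*(-2))*(3/2) = -10*3/2 = -15)
(27*35)*A = (27*35)*(-15) = 945*(-15) = -14175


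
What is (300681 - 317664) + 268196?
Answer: 251213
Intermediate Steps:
(300681 - 317664) + 268196 = -16983 + 268196 = 251213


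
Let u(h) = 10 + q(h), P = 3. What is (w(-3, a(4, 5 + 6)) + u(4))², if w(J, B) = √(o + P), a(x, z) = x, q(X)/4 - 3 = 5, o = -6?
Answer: (42 + I*√3)² ≈ 1761.0 + 145.49*I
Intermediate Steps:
q(X) = 32 (q(X) = 12 + 4*5 = 12 + 20 = 32)
w(J, B) = I*√3 (w(J, B) = √(-6 + 3) = √(-3) = I*√3)
u(h) = 42 (u(h) = 10 + 32 = 42)
(w(-3, a(4, 5 + 6)) + u(4))² = (I*√3 + 42)² = (42 + I*√3)²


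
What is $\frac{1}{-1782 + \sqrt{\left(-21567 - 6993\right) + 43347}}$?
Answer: $- \frac{198}{351193} - \frac{\sqrt{1643}}{1053579} \approx -0.00060226$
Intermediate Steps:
$\frac{1}{-1782 + \sqrt{\left(-21567 - 6993\right) + 43347}} = \frac{1}{-1782 + \sqrt{-28560 + 43347}} = \frac{1}{-1782 + \sqrt{14787}} = \frac{1}{-1782 + 3 \sqrt{1643}}$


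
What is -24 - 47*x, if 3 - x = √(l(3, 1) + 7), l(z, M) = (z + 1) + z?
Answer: -165 + 47*√14 ≈ 10.858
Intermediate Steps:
l(z, M) = 1 + 2*z (l(z, M) = (1 + z) + z = 1 + 2*z)
x = 3 - √14 (x = 3 - √((1 + 2*3) + 7) = 3 - √((1 + 6) + 7) = 3 - √(7 + 7) = 3 - √14 ≈ -0.74166)
-24 - 47*x = -24 - 47*(3 - √14) = -24 + (-141 + 47*√14) = -165 + 47*√14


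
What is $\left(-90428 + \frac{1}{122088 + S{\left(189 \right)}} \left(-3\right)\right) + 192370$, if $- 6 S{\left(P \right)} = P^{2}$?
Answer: $\frac{7892655464}{77423} \approx 1.0194 \cdot 10^{5}$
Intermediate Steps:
$S{\left(P \right)} = - \frac{P^{2}}{6}$
$\left(-90428 + \frac{1}{122088 + S{\left(189 \right)}} \left(-3\right)\right) + 192370 = \left(-90428 + \frac{1}{122088 - \frac{189^{2}}{6}} \left(-3\right)\right) + 192370 = \left(-90428 + \frac{1}{122088 - \frac{11907}{2}} \left(-3\right)\right) + 192370 = \left(-90428 + \frac{1}{\frac{232269}{2}} \left(-3\right)\right) + 192370 = \left(-90428 + \frac{2}{232269} \left(-3\right)\right) + 192370 = \left(-90428 - \frac{2}{77423}\right) + 192370 = - \frac{7001207046}{77423} + 192370 = \frac{7892655464}{77423}$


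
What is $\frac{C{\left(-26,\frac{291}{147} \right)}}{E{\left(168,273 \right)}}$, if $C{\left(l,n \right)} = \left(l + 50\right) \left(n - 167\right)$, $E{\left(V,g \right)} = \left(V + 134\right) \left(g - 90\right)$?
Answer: $- \frac{32344}{451339} \approx -0.071662$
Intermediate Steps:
$E{\left(V,g \right)} = \left(-90 + g\right) \left(134 + V\right)$ ($E{\left(V,g \right)} = \left(134 + V\right) \left(-90 + g\right) = \left(-90 + g\right) \left(134 + V\right)$)
$C{\left(l,n \right)} = \left(-167 + n\right) \left(50 + l\right)$ ($C{\left(l,n \right)} = \left(50 + l\right) \left(-167 + n\right) = \left(-167 + n\right) \left(50 + l\right)$)
$\frac{C{\left(-26,\frac{291}{147} \right)}}{E{\left(168,273 \right)}} = \frac{-8350 - -4342 + 50 \cdot \frac{291}{147} - 26 \cdot \frac{291}{147}}{-12060 - 15120 + 134 \cdot 273 + 168 \cdot 273} = \frac{-8350 + 4342 + 50 \cdot 291 \cdot \frac{1}{147} - 26 \cdot 291 \cdot \frac{1}{147}}{-12060 - 15120 + 36582 + 45864} = \frac{-8350 + 4342 + 50 \cdot \frac{97}{49} - \frac{2522}{49}}{55266} = \left(-8350 + 4342 + \frac{4850}{49} - \frac{2522}{49}\right) \frac{1}{55266} = \left(- \frac{194064}{49}\right) \frac{1}{55266} = - \frac{32344}{451339}$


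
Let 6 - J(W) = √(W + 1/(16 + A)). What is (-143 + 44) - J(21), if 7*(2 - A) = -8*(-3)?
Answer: -105 + √219198/102 ≈ -100.41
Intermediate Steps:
A = -10/7 (A = 2 - (-8)*(-3)/7 = 2 - ⅐*24 = 2 - 24/7 = -10/7 ≈ -1.4286)
J(W) = 6 - √(7/102 + W) (J(W) = 6 - √(W + 1/(16 - 10/7)) = 6 - √(W + 1/(102/7)) = 6 - √(W + 7/102) = 6 - √(7/102 + W))
(-143 + 44) - J(21) = (-143 + 44) - (6 - √(714 + 10404*21)/102) = -99 - (6 - √(714 + 218484)/102) = -99 - (6 - √219198/102) = -99 + (-6 + √219198/102) = -105 + √219198/102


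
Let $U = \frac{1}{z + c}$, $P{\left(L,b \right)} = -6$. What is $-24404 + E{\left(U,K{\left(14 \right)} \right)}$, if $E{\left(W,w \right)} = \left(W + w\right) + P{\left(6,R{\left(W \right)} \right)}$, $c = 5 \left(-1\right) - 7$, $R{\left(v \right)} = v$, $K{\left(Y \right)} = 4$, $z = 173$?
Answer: $- \frac{3929365}{161} \approx -24406.0$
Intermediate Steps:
$c = -12$ ($c = -5 - 7 = -12$)
$U = \frac{1}{161}$ ($U = \frac{1}{173 - 12} = \frac{1}{161} \approx 0.0062112$)
$E{\left(W,w \right)} = -6 + W + w$ ($E{\left(W,w \right)} = \left(W + w\right) - 6 = -6 + W + w$)
$-24404 + E{\left(U,K{\left(14 \right)} \right)} = -24404 + \left(-6 + \frac{1}{161} + 4\right) = -24404 - \frac{321}{161} = - \frac{3929365}{161}$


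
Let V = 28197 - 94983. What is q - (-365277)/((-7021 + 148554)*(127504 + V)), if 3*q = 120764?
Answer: 1037797595306047/25780802082 ≈ 40255.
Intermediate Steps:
q = 120764/3 (q = (⅓)*120764 = 120764/3 ≈ 40255.)
V = -66786
q - (-365277)/((-7021 + 148554)*(127504 + V)) = 120764/3 - (-365277)/((-7021 + 148554)*(127504 - 66786)) = 120764/3 - (-365277)/(141533*60718) = 120764/3 - (-365277)/8593600694 = 120764/3 - 1*(-365277/8593600694) = 120764/3 + 365277/8593600694 = 1037797595306047/25780802082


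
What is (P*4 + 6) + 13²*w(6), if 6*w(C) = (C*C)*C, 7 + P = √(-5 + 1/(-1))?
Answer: 6062 + 4*I*√6 ≈ 6062.0 + 9.798*I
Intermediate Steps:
P = -7 + I*√6 (P = -7 + √(-5 + 1/(-1)) = -7 + √(-5 + 1*(-1)) = -7 + √(-5 - 1) = -7 + √(-6) = -7 + I*√6 ≈ -7.0 + 2.4495*I)
w(C) = C³/6 (w(C) = ((C*C)*C)/6 = (C²*C)/6 = C³/6)
(P*4 + 6) + 13²*w(6) = ((-7 + I*√6)*4 + 6) + 13²*((⅙)*6³) = ((-28 + 4*I*√6) + 6) + 169*((⅙)*216) = (-22 + 4*I*√6) + 169*36 = (-22 + 4*I*√6) + 6084 = 6062 + 4*I*√6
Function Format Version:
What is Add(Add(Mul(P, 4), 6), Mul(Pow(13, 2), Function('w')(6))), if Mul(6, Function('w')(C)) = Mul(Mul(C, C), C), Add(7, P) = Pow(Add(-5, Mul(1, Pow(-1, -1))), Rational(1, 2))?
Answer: Add(6062, Mul(4, I, Pow(6, Rational(1, 2)))) ≈ Add(6062.0, Mul(9.7980, I))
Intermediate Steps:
P = Add(-7, Mul(I, Pow(6, Rational(1, 2)))) (P = Add(-7, Pow(Add(-5, Mul(1, Pow(-1, -1))), Rational(1, 2))) = Add(-7, Pow(Add(-5, Mul(1, -1)), Rational(1, 2))) = Add(-7, Pow(Add(-5, -1), Rational(1, 2))) = Add(-7, Pow(-6, Rational(1, 2))) = Add(-7, Mul(I, Pow(6, Rational(1, 2)))) ≈ Add(-7.0000, Mul(2.4495, I)))
Function('w')(C) = Mul(Rational(1, 6), Pow(C, 3)) (Function('w')(C) = Mul(Rational(1, 6), Mul(Mul(C, C), C)) = Mul(Rational(1, 6), Mul(Pow(C, 2), C)) = Mul(Rational(1, 6), Pow(C, 3)))
Add(Add(Mul(P, 4), 6), Mul(Pow(13, 2), Function('w')(6))) = Add(Add(Mul(Add(-7, Mul(I, Pow(6, Rational(1, 2)))), 4), 6), Mul(Pow(13, 2), Mul(Rational(1, 6), Pow(6, 3)))) = Add(Add(Add(-28, Mul(4, I, Pow(6, Rational(1, 2)))), 6), Mul(169, Mul(Rational(1, 6), 216))) = Add(Add(-22, Mul(4, I, Pow(6, Rational(1, 2)))), Mul(169, 36)) = Add(Add(-22, Mul(4, I, Pow(6, Rational(1, 2)))), 6084) = Add(6062, Mul(4, I, Pow(6, Rational(1, 2))))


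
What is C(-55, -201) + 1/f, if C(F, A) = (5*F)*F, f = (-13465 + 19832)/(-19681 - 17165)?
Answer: 96264029/6367 ≈ 15119.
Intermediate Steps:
f = -6367/36846 (f = 6367/(-36846) = 6367*(-1/36846) = -6367/36846 ≈ -0.17280)
C(F, A) = 5*F²
C(-55, -201) + 1/f = 5*(-55)² + 1/(-6367/36846) = 5*3025 - 36846/6367 = 15125 - 36846/6367 = 96264029/6367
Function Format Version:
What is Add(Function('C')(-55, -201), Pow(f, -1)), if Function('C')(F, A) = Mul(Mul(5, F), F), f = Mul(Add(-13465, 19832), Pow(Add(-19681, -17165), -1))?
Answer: Rational(96264029, 6367) ≈ 15119.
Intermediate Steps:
f = Rational(-6367, 36846) (f = Mul(6367, Pow(-36846, -1)) = Mul(6367, Rational(-1, 36846)) = Rational(-6367, 36846) ≈ -0.17280)
Function('C')(F, A) = Mul(5, Pow(F, 2))
Add(Function('C')(-55, -201), Pow(f, -1)) = Add(Mul(5, Pow(-55, 2)), Pow(Rational(-6367, 36846), -1)) = Add(Mul(5, 3025), Rational(-36846, 6367)) = Add(15125, Rational(-36846, 6367)) = Rational(96264029, 6367)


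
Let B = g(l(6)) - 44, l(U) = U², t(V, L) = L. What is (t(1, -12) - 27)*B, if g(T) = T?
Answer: 312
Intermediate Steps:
B = -8 (B = 6² - 44 = 36 - 44 = -8)
(t(1, -12) - 27)*B = (-12 - 27)*(-8) = -39*(-8) = 312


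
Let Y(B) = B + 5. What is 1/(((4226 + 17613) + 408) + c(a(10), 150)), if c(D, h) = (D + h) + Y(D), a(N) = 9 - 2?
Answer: 1/22416 ≈ 4.4611e-5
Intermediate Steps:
Y(B) = 5 + B
a(N) = 7
c(D, h) = 5 + h + 2*D (c(D, h) = (D + h) + (5 + D) = 5 + h + 2*D)
1/(((4226 + 17613) + 408) + c(a(10), 150)) = 1/(((4226 + 17613) + 408) + (5 + 150 + 2*7)) = 1/((21839 + 408) + (5 + 150 + 14)) = 1/(22247 + 169) = 1/22416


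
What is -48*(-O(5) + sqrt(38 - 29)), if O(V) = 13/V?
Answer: -96/5 ≈ -19.200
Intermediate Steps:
-48*(-O(5) + sqrt(38 - 29)) = -48*(-13/5 + sqrt(38 - 29)) = -48*(-13/5 + sqrt(9)) = -48*(-1*13/5 + 3) = -48*(-13/5 + 3) = -48*2/5 = -96/5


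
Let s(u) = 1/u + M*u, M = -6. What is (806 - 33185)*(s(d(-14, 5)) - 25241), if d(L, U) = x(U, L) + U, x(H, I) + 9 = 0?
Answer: 3266037351/4 ≈ 8.1651e+8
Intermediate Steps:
x(H, I) = -9 (x(H, I) = -9 + 0 = -9)
d(L, U) = -9 + U
s(u) = 1/u - 6*u
(806 - 33185)*(s(d(-14, 5)) - 25241) = (806 - 33185)*((1/(-9 + 5) - 6*(-9 + 5)) - 25241) = -32379*((1/(-4) - 6*(-4)) - 25241) = -32379*((-1/4 + 24) - 25241) = -32379*(95/4 - 25241) = -32379*(-100869/4) = 3266037351/4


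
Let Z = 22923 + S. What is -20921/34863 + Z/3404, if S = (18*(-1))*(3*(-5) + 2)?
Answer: 736107407/118673652 ≈ 6.2028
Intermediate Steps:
S = 234 (S = -18*(-15 + 2) = -18*(-13) = 234)
Z = 23157 (Z = 22923 + 234 = 23157)
-20921/34863 + Z/3404 = -20921/34863 + 23157/3404 = 736107407/118673652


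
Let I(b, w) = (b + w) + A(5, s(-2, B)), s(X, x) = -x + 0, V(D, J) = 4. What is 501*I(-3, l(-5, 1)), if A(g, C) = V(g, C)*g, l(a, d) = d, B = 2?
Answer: 9018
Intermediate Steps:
s(X, x) = -x
A(g, C) = 4*g
I(b, w) = 20 + b + w (I(b, w) = (b + w) + 4*5 = (b + w) + 20 = 20 + b + w)
501*I(-3, l(-5, 1)) = 501*(20 - 3 + 1) = 501*18 = 9018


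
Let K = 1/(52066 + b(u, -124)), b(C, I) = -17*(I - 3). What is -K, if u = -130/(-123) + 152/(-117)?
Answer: -1/54225 ≈ -1.8442e-5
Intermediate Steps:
u = -1162/4797 (u = -130*(-1/123) + 152*(-1/117) = 130/123 - 152/117 = -1162/4797 ≈ -0.24223)
b(C, I) = 51 - 17*I (b(C, I) = -17*(-3 + I) = 51 - 17*I)
K = 1/54225 (K = 1/(52066 + (51 - 17*(-124))) = 1/(52066 + (51 + 2108)) = 1/(52066 + 2159) = 1/54225 ≈ 1.8442e-5)
-K = -1*1/54225 = -1/54225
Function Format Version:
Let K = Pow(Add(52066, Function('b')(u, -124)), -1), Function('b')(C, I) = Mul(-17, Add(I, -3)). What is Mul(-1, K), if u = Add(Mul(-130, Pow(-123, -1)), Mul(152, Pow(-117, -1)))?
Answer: Rational(-1, 54225) ≈ -1.8442e-5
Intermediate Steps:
u = Rational(-1162, 4797) (u = Add(Mul(-130, Rational(-1, 123)), Mul(152, Rational(-1, 117))) = Add(Rational(130, 123), Rational(-152, 117)) = Rational(-1162, 4797) ≈ -0.24223)
Function('b')(C, I) = Add(51, Mul(-17, I)) (Function('b')(C, I) = Mul(-17, Add(-3, I)) = Add(51, Mul(-17, I)))
K = Rational(1, 54225) (K = Pow(Add(52066, Add(51, Mul(-17, -124))), -1) = Pow(Add(52066, Add(51, 2108)), -1) = Pow(Add(52066, 2159), -1) = Pow(54225, -1) = Rational(1, 54225) ≈ 1.8442e-5)
Mul(-1, K) = Mul(-1, Rational(1, 54225)) = Rational(-1, 54225)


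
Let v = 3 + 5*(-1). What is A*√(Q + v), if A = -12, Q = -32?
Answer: -12*I*√34 ≈ -69.971*I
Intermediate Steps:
v = -2 (v = 3 - 5 = -2)
A*√(Q + v) = -12*√(-32 - 2) = -12*I*√34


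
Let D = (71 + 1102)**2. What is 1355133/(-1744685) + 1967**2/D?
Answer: 4885774748408/2400562687365 ≈ 2.0353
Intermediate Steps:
D = 1375929 (D = 1173**2 = 1375929)
1355133/(-1744685) + 1967**2/D = 1355133/(-1744685) + 1967**2/1375929 = 1355133*(-1/1744685) + 3869089*(1/1375929) = -1355133/1744685 + 3869089/1375929 = 4885774748408/2400562687365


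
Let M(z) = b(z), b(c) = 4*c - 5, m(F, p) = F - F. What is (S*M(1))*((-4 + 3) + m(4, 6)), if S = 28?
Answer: 28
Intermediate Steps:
m(F, p) = 0
b(c) = -5 + 4*c
M(z) = -5 + 4*z
(S*M(1))*((-4 + 3) + m(4, 6)) = (28*(-5 + 4*1))*((-4 + 3) + 0) = (28*(-5 + 4))*(-1 + 0) = (28*(-1))*(-1) = -28*(-1) = 28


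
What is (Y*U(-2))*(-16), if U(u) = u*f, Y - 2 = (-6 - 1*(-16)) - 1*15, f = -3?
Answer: 288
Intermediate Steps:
Y = -3 (Y = 2 + ((-6 - 1*(-16)) - 1*15) = 2 + ((-6 + 16) - 15) = 2 + (10 - 15) = 2 - 5 = -3)
U(u) = -3*u (U(u) = u*(-3) = -3*u)
(Y*U(-2))*(-16) = -(-9)*(-2)*(-16) = -3*6*(-16) = -18*(-16) = 288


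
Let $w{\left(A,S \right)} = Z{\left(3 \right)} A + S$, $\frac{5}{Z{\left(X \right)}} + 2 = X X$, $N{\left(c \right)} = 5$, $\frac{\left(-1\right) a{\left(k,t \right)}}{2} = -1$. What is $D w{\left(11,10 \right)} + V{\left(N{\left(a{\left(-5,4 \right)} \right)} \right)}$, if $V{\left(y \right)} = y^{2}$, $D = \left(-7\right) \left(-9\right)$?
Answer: $1150$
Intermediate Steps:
$a{\left(k,t \right)} = 2$ ($a{\left(k,t \right)} = \left(-2\right) \left(-1\right) = 2$)
$Z{\left(X \right)} = \frac{5}{-2 + X^{2}}$ ($Z{\left(X \right)} = \frac{5}{-2 + X X} = \frac{5}{-2 + X^{2}}$)
$w{\left(A,S \right)} = S + \frac{5 A}{7}$ ($w{\left(A,S \right)} = \frac{5}{-2 + 3^{2}} A + S = \frac{5}{-2 + 9} A + S = \frac{5}{7} A + S = 5 \cdot \frac{1}{7} A + S = \frac{5 A}{7} + S = S + \frac{5 A}{7}$)
$D = 63$
$D w{\left(11,10 \right)} + V{\left(N{\left(a{\left(-5,4 \right)} \right)} \right)} = 63 \left(10 + \frac{5}{7} \cdot 11\right) + 5^{2} = 63 \left(10 + \frac{55}{7}\right) + 25 = 63 \cdot \frac{125}{7} + 25 = 1125 + 25 = 1150$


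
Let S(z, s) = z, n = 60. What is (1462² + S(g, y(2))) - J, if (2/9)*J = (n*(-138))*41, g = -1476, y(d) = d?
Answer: 3663628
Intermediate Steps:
J = -1527660 (J = 9*((60*(-138))*41)/2 = 9*(-8280*41)/2 = (9/2)*(-339480) = -1527660)
(1462² + S(g, y(2))) - J = (1462² - 1476) - 1*(-1527660) = (2137444 - 1476) + 1527660 = 2135968 + 1527660 = 3663628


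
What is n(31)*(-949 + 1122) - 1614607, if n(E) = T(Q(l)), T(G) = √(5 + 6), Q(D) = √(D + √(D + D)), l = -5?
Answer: -1614607 + 173*√11 ≈ -1.6140e+6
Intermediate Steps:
Q(D) = √(D + √2*√D) (Q(D) = √(D + √(2*D)) = √(D + √2*√D))
T(G) = √11
n(E) = √11
n(31)*(-949 + 1122) - 1614607 = √11*(-949 + 1122) - 1614607 = √11*173 - 1614607 = 173*√11 - 1614607 = -1614607 + 173*√11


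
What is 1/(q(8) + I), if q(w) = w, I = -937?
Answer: -1/929 ≈ -0.0010764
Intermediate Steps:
1/(q(8) + I) = 1/(8 - 937) = 1/(-929) = -1/929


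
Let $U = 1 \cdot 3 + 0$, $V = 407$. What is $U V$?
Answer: $1221$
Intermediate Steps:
$U = 3$ ($U = 3 + 0 = 3$)
$U V = 3 \cdot 407 = 1221$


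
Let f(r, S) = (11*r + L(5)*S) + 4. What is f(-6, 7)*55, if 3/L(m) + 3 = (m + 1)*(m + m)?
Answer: -64405/19 ≈ -3389.7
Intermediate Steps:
L(m) = 3/(-3 + 2*m*(1 + m)) (L(m) = 3/(-3 + (m + 1)*(m + m)) = 3/(-3 + (1 + m)*(2*m)) = 3/(-3 + 2*m*(1 + m)))
f(r, S) = 4 + 11*r + S/19 (f(r, S) = (11*r + (3/(-3 + 2*5 + 2*5²))*S) + 4 = (11*r + (3/(-3 + 10 + 2*25))*S) + 4 = (11*r + (3/(-3 + 10 + 50))*S) + 4 = (11*r + (3/57)*S) + 4 = (11*r + (3*(1/57))*S) + 4 = (11*r + S/19) + 4 = 4 + 11*r + S/19)
f(-6, 7)*55 = (4 + 11*(-6) + (1/19)*7)*55 = (4 - 66 + 7/19)*55 = -1171/19*55 = -64405/19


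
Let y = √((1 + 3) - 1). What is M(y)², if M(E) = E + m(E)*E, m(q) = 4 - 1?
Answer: 48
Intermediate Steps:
m(q) = 3
y = √3 (y = √(4 - 1) = √3 ≈ 1.7320)
M(E) = 4*E (M(E) = E + 3*E = 4*E)
M(y)² = (4*√3)² = 48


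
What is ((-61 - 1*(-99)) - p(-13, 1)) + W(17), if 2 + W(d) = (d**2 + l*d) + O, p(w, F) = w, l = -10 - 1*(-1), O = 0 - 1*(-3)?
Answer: 188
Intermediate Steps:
O = 3 (O = 0 + 3 = 3)
l = -9 (l = -10 + 1 = -9)
W(d) = 1 + d**2 - 9*d (W(d) = -2 + ((d**2 - 9*d) + 3) = -2 + (3 + d**2 - 9*d) = 1 + d**2 - 9*d)
((-61 - 1*(-99)) - p(-13, 1)) + W(17) = ((-61 - 1*(-99)) - 1*(-13)) + (1 + 17**2 - 9*17) = ((-61 + 99) + 13) + (1 + 289 - 153) = (38 + 13) + 137 = 51 + 137 = 188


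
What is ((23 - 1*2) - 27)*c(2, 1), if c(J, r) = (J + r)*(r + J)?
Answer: -54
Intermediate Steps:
c(J, r) = (J + r)² (c(J, r) = (J + r)*(J + r) = (J + r)²)
((23 - 1*2) - 27)*c(2, 1) = ((23 - 1*2) - 27)*(2 + 1)² = ((23 - 2) - 27)*3² = (21 - 27)*9 = -6*9 = -54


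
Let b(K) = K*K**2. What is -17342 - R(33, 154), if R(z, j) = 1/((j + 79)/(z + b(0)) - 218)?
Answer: -120717629/6961 ≈ -17342.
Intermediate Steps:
b(K) = K**3
R(z, j) = 1/(-218 + (79 + j)/z) (R(z, j) = 1/((j + 79)/(z + 0**3) - 218) = 1/((79 + j)/(z + 0) - 218) = 1/((79 + j)/z - 218) = 1/(-218 + (79 + j)/z))
-17342 - R(33, 154) = -17342 - 33/(79 + 154 - 218*33) = -17342 - 33/(79 + 154 - 7194) = -17342 - 33/(-6961) = -17342 - 33*(-1)/6961 = -17342 - 1*(-33/6961) = -17342 + 33/6961 = -120717629/6961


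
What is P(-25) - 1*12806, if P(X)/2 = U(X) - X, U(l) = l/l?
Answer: -12754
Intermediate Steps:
U(l) = 1
P(X) = 2 - 2*X (P(X) = 2*(1 - X) = 2 - 2*X)
P(-25) - 1*12806 = (2 - 2*(-25)) - 1*12806 = (2 + 50) - 12806 = 52 - 12806 = -12754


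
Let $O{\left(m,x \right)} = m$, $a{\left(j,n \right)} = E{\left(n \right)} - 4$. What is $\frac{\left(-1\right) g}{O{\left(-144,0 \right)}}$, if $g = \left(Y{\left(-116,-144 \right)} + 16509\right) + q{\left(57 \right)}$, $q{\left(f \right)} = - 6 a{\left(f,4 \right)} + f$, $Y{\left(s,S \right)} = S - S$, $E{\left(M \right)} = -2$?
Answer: $\frac{2767}{24} \approx 115.29$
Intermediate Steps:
$Y{\left(s,S \right)} = 0$
$a{\left(j,n \right)} = -6$ ($a{\left(j,n \right)} = -2 - 4 = -6$)
$q{\left(f \right)} = 36 + f$ ($q{\left(f \right)} = \left(-6\right) \left(-6\right) + f = 36 + f$)
$g = 16602$ ($g = \left(0 + 16509\right) + \left(36 + 57\right) = 16509 + 93 = 16602$)
$\frac{\left(-1\right) g}{O{\left(-144,0 \right)}} = \frac{\left(-1\right) 16602}{-144} = \left(-16602\right) \left(- \frac{1}{144}\right) = \frac{2767}{24}$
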